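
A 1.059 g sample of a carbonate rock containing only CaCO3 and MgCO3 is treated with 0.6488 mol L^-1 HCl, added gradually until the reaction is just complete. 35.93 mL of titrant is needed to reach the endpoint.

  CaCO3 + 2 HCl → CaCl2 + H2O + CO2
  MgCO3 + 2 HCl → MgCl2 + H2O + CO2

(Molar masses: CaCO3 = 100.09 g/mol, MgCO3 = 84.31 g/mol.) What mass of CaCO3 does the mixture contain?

n(HCl) = 0.03593 × 0.6488 = 0.02331 mol
Let x = n(CaCO3), y = n(MgCO3).
Titrant: 2x + 2y = 0.02331;  mass: 100.09x + 84.31y = 1.059
Solving, x = 4.836 × 10^-3 mol, y = 6.820 × 10^-3 mol
mass of CaCO3 = 4.836 × 10^-3 × 100.09 = 0.4840 g

0.4840 g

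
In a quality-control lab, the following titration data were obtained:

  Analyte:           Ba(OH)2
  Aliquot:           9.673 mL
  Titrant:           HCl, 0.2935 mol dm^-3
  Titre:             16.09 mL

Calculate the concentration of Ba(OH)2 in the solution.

0.2441 mol/L

Ba(OH)2 + 2 HCl → BaCl2 + 2 H2O
n(HCl) = 0.01609 L × 0.2935 mol/L = 4.722 × 10^-3 mol
From the 1:2 mole ratio, n(Ba(OH)2) = 1/2 × 4.722 × 10^-3 = 2.361 × 10^-3 mol
[Ba(OH)2] = 2.361 × 10^-3 mol / 0.009673 L = 0.2441 mol/L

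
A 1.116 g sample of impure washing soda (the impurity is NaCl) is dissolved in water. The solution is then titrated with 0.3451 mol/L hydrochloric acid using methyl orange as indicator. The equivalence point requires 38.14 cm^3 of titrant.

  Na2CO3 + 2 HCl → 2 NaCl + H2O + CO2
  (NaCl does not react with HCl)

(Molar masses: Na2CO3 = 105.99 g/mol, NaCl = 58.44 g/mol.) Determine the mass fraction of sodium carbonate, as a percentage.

n(HCl) = 0.03814 × 0.3451 = 0.01316 mol
Let x = n(Na2CO3), y = n(NaCl).
Titrant: 2x = 0.01316;  mass: 105.99x + 58.44y = 1.116
Solving, x = 6.581 × 10^-3 mol, y = 7.161 × 10^-3 mol
mass of Na2CO3 = 6.581 × 10^-3 × 105.99 = 0.6975 g
% Na2CO3 = 0.6975 / 1.116 × 100 = 62.50 %

62.50 %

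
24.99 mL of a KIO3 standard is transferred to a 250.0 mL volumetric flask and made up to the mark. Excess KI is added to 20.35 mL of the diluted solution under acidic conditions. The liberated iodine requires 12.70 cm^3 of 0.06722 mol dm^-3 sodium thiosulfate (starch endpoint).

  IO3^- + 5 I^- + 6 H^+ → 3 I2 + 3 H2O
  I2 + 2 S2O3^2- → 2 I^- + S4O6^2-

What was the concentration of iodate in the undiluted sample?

n(S2O3^2-) = 0.01270 × 0.06722 = 8.537 × 10^-4 mol
n(I2) = n(S2O3^2-)/2 = 4.268 × 10^-4 mol
From the 1:3 ratio, n(IO3^-) in the aliquot = 1/3 × 4.268 × 10^-4 = 1.423 × 10^-4 mol
[IO3^-]_dilute = 1.423 × 10^-4 / 0.02035 = 0.006992 mol/L
[IO3^-]_original = 0.006992 × 250.0/24.99 = 0.06995 mol/L

0.06995 mol/L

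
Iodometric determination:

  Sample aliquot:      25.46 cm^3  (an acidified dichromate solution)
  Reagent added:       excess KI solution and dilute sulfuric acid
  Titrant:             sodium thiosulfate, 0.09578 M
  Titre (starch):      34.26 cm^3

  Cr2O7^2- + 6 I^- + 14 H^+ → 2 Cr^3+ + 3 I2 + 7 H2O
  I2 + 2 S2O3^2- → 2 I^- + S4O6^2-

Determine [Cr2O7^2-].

0.02148 M

n(S2O3^2-) = 0.03426 × 0.09578 = 3.281 × 10^-3 mol
n(I2) = n(S2O3^2-)/2 = 1.641 × 10^-3 mol
From the 1:3 ratio, n(Cr2O7^2-) in the aliquot = 1/3 × 1.641 × 10^-3 = 5.469 × 10^-4 mol
[Cr2O7^2-] = 5.469 × 10^-4 / 0.02546 = 0.02148 mol/L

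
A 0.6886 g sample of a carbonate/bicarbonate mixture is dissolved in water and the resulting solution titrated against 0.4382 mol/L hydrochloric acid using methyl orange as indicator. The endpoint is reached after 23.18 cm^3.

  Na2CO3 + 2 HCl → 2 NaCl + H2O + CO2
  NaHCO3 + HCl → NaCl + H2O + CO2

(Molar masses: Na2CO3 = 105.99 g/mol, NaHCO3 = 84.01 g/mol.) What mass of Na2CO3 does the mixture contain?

0.2815 g

n(HCl) = 0.02318 × 0.4382 = 0.01016 mol
Let x = n(Na2CO3), y = n(NaHCO3).
Titrant: 2x + 1y = 0.01016;  mass: 105.99x + 84.01y = 0.6886
Solving, x = 2.656 × 10^-3 mol, y = 4.846 × 10^-3 mol
mass of Na2CO3 = 2.656 × 10^-3 × 105.99 = 0.2815 g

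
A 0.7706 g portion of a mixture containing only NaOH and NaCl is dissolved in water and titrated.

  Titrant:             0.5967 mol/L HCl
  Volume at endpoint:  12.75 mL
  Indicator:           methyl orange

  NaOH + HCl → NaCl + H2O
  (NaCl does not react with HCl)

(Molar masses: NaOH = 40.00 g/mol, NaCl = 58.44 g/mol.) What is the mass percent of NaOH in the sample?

39.49 %

n(HCl) = 0.01275 × 0.5967 = 7.608 × 10^-3 mol
Let x = n(NaOH), y = n(NaCl).
Titrant: 1x = 7.608 × 10^-3;  mass: 40.00x + 58.44y = 0.7706
Solving, x = 7.608 × 10^-3 mol, y = 7.979 × 10^-3 mol
mass of NaOH = 7.608 × 10^-3 × 40.00 = 0.3043 g
% NaOH = 0.3043 / 0.7706 × 100 = 39.49 %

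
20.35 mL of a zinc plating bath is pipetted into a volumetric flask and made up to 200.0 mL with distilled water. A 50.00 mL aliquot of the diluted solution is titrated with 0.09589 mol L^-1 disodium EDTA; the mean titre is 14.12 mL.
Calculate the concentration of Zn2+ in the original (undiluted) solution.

0.2661 mol/L

Zn^2+ + EDTA^4- → [Zn(EDTA)]^2-
n(EDTA) = 0.01412 × 0.09589 = 1.354 × 10^-3 mol
n(Zn2+) in the aliquot = 1.354 × 10^-3 mol (1:1 ratio)
[Zn2+]_dilute = 1.354 × 10^-3 / 0.05000 = 0.02708 mol/L
Dilution factor = 200.0 / 20.35 = 9.828
[Zn2+]_stock = 0.02708 × 9.828 = 0.2661 mol/L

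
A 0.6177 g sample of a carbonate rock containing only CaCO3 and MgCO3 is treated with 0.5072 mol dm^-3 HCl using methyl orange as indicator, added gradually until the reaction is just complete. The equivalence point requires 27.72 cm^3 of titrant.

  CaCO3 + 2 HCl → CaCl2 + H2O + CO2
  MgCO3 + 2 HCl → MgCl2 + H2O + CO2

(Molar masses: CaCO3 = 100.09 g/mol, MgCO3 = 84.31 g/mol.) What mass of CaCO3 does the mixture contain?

0.1587 g

n(HCl) = 0.02772 × 0.5072 = 0.01406 mol
Let x = n(CaCO3), y = n(MgCO3).
Titrant: 2x + 2y = 0.01406;  mass: 100.09x + 84.31y = 0.6177
Solving, x = 1.585 × 10^-3 mol, y = 5.444 × 10^-3 mol
mass of CaCO3 = 1.585 × 10^-3 × 100.09 = 0.1587 g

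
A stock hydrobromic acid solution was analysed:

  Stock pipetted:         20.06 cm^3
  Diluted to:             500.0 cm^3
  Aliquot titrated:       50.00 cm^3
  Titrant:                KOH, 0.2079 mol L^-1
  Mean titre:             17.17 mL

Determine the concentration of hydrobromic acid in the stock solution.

HBr + KOH → KBr + H2O
n(KOH) = 0.01717 × 0.2079 = 3.570 × 10^-3 mol
n(HBr) in the aliquot = 3.570 × 10^-3 mol (1:1 ratio)
[HBr]_dilute = 3.570 × 10^-3 / 0.05000 = 0.07139 mol/L
Dilution factor = 500.0 / 20.06 = 24.93
[HBr]_stock = 0.07139 × 24.93 = 1.779 mol/L

1.779 mol/L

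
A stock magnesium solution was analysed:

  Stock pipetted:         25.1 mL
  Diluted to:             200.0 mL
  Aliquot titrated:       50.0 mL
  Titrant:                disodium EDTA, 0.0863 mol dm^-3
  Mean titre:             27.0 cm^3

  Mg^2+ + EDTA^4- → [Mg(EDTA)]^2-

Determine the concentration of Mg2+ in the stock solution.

0.371 mol/L

n(EDTA) = 0.0270 × 0.0863 = 2.33 × 10^-3 mol
n(Mg2+) in the aliquot = 2.33 × 10^-3 mol (1:1 ratio)
[Mg2+]_dilute = 2.33 × 10^-3 / 0.0500 = 0.0466 mol/L
Dilution factor = 200.0 / 25.1 = 7.968
[Mg2+]_stock = 0.0466 × 7.968 = 0.371 mol/L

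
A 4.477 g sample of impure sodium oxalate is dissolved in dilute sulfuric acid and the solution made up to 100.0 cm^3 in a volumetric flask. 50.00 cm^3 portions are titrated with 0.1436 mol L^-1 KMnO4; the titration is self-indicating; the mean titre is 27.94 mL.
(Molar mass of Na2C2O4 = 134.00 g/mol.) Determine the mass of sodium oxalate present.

2.688 g

2 MnO4^- + 5 C2O4^2- + 16 H^+ → 2 Mn^2+ + 10 CO2 + 8 H2O
n(KMnO4) per titration = 0.02794 × 0.1436 = 4.012 × 10^-3 mol
From the 5:2 ratio, n(Na2C2O4) in each aliquot = 5/2 × 4.012 × 10^-3 = 0.01003 mol
n(Na2C2O4) in the whole flask = 0.01003 × 100.0/50.00 = 0.02006 mol
mass of Na2C2O4 = 0.02006 × 134.00 = 2.688 g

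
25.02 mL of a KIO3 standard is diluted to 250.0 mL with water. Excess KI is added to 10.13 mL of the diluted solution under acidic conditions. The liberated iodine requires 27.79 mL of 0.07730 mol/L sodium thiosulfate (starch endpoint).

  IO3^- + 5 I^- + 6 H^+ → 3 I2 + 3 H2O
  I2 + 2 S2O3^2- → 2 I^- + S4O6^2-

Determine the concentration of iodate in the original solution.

n(S2O3^2-) = 0.02779 × 0.07730 = 2.148 × 10^-3 mol
n(I2) = n(S2O3^2-)/2 = 1.074 × 10^-3 mol
From the 1:3 ratio, n(IO3^-) in the aliquot = 1/3 × 1.074 × 10^-3 = 3.580 × 10^-4 mol
[IO3^-]_dilute = 3.580 × 10^-4 / 0.01013 = 0.03534 mol/L
[IO3^-]_original = 0.03534 × 250.0/25.02 = 0.3532 mol/L

0.3532 mol/L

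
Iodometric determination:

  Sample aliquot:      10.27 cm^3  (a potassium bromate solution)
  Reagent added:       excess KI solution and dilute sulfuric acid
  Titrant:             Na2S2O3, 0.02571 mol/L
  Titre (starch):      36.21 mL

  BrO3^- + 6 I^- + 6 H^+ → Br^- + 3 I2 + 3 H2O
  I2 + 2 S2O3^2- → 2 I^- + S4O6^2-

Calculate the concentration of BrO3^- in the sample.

0.01511 mol/L

n(S2O3^2-) = 0.03621 × 0.02571 = 9.310 × 10^-4 mol
n(I2) = n(S2O3^2-)/2 = 4.655 × 10^-4 mol
From the 1:3 ratio, n(BrO3^-) in the aliquot = 1/3 × 4.655 × 10^-4 = 1.552 × 10^-4 mol
[BrO3^-] = 1.552 × 10^-4 / 0.01027 = 0.01511 mol/L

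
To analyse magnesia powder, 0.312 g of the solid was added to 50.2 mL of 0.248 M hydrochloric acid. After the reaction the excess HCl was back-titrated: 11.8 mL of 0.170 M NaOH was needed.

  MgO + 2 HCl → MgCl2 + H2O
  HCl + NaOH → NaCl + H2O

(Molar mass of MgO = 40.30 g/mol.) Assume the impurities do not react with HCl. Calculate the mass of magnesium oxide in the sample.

0.210 g

n(HCl) added = 0.0502 × 0.248 = 0.0124 mol
n(NaOH) used in back-titration = 0.0118 × 0.170 = 2.01 × 10^-3 mol
n(HCl) left over = 2.01 × 10^-3 mol (1:1 ratio)
n(HCl) consumed by analyte = 0.0124 − 2.01 × 10^-3 = 0.0104 mol
From the 1:2 ratio, n(MgO) = 1/2 × 0.0104 = 5.22 × 10^-3 mol
mass of MgO = 5.22 × 10^-3 × 40.30 = 0.210 g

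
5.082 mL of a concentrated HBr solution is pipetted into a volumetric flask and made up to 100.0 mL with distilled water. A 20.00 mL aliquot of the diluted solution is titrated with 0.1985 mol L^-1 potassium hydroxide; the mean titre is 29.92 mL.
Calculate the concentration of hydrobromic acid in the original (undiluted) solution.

HBr + KOH → KBr + H2O
n(KOH) = 0.02992 × 0.1985 = 5.939 × 10^-3 mol
n(HBr) in the aliquot = 5.939 × 10^-3 mol (1:1 ratio)
[HBr]_dilute = 5.939 × 10^-3 / 0.02000 = 0.2970 mol/L
Dilution factor = 100.0 / 5.082 = 19.68
[HBr]_stock = 0.2970 × 19.68 = 5.843 mol/L

5.843 mol/L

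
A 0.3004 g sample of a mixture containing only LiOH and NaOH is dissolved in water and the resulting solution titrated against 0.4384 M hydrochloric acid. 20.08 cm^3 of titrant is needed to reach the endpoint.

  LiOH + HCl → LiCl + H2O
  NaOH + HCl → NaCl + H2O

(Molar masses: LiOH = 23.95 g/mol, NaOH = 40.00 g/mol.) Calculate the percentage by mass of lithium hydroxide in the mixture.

n(HCl) = 0.02008 × 0.4384 = 8.803 × 10^-3 mol
Let x = n(LiOH), y = n(NaOH).
Titrant: 1x + 1y = 8.803 × 10^-3;  mass: 23.95x + 40.00y = 0.3004
Solving, x = 3.223 × 10^-3 mol, y = 5.580 × 10^-3 mol
mass of LiOH = 3.223 × 10^-3 × 23.95 = 0.07718 g
% LiOH = 0.07718 / 0.3004 × 100 = 25.69 %

25.69 %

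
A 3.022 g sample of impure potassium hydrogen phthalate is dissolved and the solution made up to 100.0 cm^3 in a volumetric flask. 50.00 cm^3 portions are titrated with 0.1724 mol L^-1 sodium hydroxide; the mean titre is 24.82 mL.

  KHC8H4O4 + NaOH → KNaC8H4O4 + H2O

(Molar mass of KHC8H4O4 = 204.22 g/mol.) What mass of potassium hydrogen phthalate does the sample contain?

n(NaOH) per titration = 0.02482 × 0.1724 = 4.279 × 10^-3 mol
n(KHC8H4O4) in each aliquot = 4.279 × 10^-3 mol (1:1 ratio)
n(KHC8H4O4) in the whole flask = 4.279 × 10^-3 × 100.0/50.00 = 8.558 × 10^-3 mol
mass of KHC8H4O4 = 8.558 × 10^-3 × 204.22 = 1.748 g

1.748 g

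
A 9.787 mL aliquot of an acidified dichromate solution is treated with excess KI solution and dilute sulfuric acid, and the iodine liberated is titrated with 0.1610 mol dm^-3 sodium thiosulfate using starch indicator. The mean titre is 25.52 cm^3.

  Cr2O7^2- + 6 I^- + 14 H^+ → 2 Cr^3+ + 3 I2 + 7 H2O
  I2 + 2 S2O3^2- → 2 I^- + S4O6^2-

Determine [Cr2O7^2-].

0.06997 mol/L

n(S2O3^2-) = 0.02552 × 0.1610 = 4.109 × 10^-3 mol
n(I2) = n(S2O3^2-)/2 = 2.054 × 10^-3 mol
From the 1:3 ratio, n(Cr2O7^2-) in the aliquot = 1/3 × 2.054 × 10^-3 = 6.848 × 10^-4 mol
[Cr2O7^2-] = 6.848 × 10^-4 / 0.009787 = 0.06997 mol/L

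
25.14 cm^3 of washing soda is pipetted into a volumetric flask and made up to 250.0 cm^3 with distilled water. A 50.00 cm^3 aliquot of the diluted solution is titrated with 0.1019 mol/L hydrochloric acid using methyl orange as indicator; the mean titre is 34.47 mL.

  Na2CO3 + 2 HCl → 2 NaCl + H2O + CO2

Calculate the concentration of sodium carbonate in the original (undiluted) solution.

0.3493 mol/L

n(HCl) = 0.03447 × 0.1019 = 3.512 × 10^-3 mol
From the 1:2 ratio, n(Na2CO3) in the aliquot = 1/2 × 3.512 × 10^-3 = 1.756 × 10^-3 mol
[Na2CO3]_dilute = 1.756 × 10^-3 / 0.05000 = 0.03512 mol/L
Dilution factor = 250.0 / 25.14 = 9.944
[Na2CO3]_stock = 0.03512 × 9.944 = 0.3493 mol/L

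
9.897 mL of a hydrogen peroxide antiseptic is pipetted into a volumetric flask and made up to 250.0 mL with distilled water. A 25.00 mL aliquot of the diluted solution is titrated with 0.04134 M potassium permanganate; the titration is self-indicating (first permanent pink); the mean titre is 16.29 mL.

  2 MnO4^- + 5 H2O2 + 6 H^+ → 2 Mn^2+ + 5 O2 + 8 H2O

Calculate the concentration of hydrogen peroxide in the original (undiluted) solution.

n(KMnO4) = 0.01629 × 0.04134 = 6.734 × 10^-4 mol
From the 5:2 ratio, n(H2O2) in the aliquot = 5/2 × 6.734 × 10^-4 = 1.684 × 10^-3 mol
[H2O2]_dilute = 1.684 × 10^-3 / 0.02500 = 0.06734 mol/L
Dilution factor = 250.0 / 9.897 = 25.26
[H2O2]_stock = 0.06734 × 25.26 = 1.701 mol/L

1.701 M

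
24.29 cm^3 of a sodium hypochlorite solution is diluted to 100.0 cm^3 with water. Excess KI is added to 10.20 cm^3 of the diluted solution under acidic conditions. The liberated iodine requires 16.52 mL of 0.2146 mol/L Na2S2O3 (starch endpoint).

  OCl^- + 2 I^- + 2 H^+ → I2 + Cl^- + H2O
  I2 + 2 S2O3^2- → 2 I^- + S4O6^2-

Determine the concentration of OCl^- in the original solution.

n(S2O3^2-) = 0.01652 × 0.2146 = 3.545 × 10^-3 mol
n(I2) = n(S2O3^2-)/2 = 1.773 × 10^-3 mol
n(OCl^-) in the aliquot = 1.773 × 10^-3 mol (1:1 ratio)
[OCl^-]_dilute = 1.773 × 10^-3 / 0.01020 = 0.1738 mol/L
[OCl^-]_original = 0.1738 × 100.0/24.29 = 0.7155 mol/L

0.7155 mol/L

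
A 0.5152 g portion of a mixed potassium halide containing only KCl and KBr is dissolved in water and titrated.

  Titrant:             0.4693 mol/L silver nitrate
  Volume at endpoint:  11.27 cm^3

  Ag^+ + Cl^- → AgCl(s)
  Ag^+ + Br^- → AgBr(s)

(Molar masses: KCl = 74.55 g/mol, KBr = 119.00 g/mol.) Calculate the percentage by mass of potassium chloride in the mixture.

n(AgNO3) = 0.01127 × 0.4693 = 5.289 × 10^-3 mol
Let x = n(KCl), y = n(KBr).
Titrant: 1x + 1y = 5.289 × 10^-3;  mass: 74.55x + 119.00y = 0.5152
Solving, x = 2.569 × 10^-3 mol, y = 2.720 × 10^-3 mol
mass of KCl = 2.569 × 10^-3 × 74.55 = 0.1915 g
% KCl = 0.1915 / 0.5152 × 100 = 37.17 %

37.17 %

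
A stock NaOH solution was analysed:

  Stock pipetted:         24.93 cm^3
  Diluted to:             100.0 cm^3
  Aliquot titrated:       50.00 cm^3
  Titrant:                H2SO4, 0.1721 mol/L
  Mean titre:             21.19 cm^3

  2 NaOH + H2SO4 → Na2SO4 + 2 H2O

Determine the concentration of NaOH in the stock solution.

n(H2SO4) = 0.02119 × 0.1721 = 3.647 × 10^-3 mol
From the 2:1 ratio, n(NaOH) in the aliquot = 2/1 × 3.647 × 10^-3 = 7.294 × 10^-3 mol
[NaOH]_dilute = 7.294 × 10^-3 / 0.05000 = 0.1459 mol/L
Dilution factor = 100.0 / 24.93 = 4.011
[NaOH]_stock = 0.1459 × 4.011 = 0.5851 mol/L

0.5851 mol/L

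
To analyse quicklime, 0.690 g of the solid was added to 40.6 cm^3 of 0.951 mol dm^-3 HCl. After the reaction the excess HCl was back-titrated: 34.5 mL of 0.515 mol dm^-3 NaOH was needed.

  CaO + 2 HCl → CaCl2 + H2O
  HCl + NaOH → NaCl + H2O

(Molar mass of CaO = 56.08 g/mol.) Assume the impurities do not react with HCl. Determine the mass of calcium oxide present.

n(HCl) added = 0.0406 × 0.951 = 0.0386 mol
n(NaOH) used in back-titration = 0.0345 × 0.515 = 0.0178 mol
n(HCl) left over = 0.0178 mol (1:1 ratio)
n(HCl) consumed by analyte = 0.0386 − 0.0178 = 0.0208 mol
From the 1:2 ratio, n(CaO) = 1/2 × 0.0208 = 0.0104 mol
mass of CaO = 0.0104 × 56.08 = 0.584 g

0.584 g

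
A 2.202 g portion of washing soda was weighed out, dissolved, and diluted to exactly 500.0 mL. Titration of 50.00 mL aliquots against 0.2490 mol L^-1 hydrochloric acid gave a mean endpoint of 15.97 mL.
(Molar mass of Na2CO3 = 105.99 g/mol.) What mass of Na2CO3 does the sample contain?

2.107 g

Na2CO3 + 2 HCl → 2 NaCl + H2O + CO2
n(HCl) per titration = 0.01597 × 0.2490 = 3.977 × 10^-3 mol
From the 1:2 ratio, n(Na2CO3) in each aliquot = 1/2 × 3.977 × 10^-3 = 1.988 × 10^-3 mol
n(Na2CO3) in the whole flask = 1.988 × 10^-3 × 500.0/50.00 = 0.01988 mol
mass of Na2CO3 = 0.01988 × 105.99 = 2.107 g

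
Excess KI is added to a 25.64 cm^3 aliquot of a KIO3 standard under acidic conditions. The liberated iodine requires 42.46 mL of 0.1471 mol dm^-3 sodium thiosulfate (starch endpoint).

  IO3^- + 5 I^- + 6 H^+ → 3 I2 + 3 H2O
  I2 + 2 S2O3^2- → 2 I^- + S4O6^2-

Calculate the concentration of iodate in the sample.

n(S2O3^2-) = 0.04246 × 0.1471 = 6.246 × 10^-3 mol
n(I2) = n(S2O3^2-)/2 = 3.123 × 10^-3 mol
From the 1:3 ratio, n(IO3^-) in the aliquot = 1/3 × 3.123 × 10^-3 = 1.041 × 10^-3 mol
[IO3^-] = 1.041 × 10^-3 / 0.02564 = 0.04060 mol/L

0.04060 mol/L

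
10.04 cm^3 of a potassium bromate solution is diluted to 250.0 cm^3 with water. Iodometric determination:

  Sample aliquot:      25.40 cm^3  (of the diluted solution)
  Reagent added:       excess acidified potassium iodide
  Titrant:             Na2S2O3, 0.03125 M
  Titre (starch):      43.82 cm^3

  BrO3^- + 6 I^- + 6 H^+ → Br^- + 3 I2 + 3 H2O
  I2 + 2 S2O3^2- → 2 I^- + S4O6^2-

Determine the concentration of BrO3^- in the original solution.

0.2237 M

n(S2O3^2-) = 0.04382 × 0.03125 = 1.369 × 10^-3 mol
n(I2) = n(S2O3^2-)/2 = 6.847 × 10^-4 mol
From the 1:3 ratio, n(BrO3^-) in the aliquot = 1/3 × 6.847 × 10^-4 = 2.282 × 10^-4 mol
[BrO3^-]_dilute = 2.282 × 10^-4 / 0.02540 = 0.008985 mol/L
[BrO3^-]_original = 0.008985 × 250.0/10.04 = 0.2237 mol/L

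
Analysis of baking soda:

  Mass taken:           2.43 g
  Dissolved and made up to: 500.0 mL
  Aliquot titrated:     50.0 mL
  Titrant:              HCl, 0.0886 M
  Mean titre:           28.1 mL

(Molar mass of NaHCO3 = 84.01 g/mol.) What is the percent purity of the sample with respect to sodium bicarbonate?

86.1 %

NaHCO3 + HCl → NaCl + H2O + CO2
n(HCl) per titration = 0.0281 × 0.0886 = 2.49 × 10^-3 mol
n(NaHCO3) in each aliquot = 2.49 × 10^-3 mol (1:1 ratio)
n(NaHCO3) in the whole flask = 2.49 × 10^-3 × 500.0/50.0 = 0.0249 mol
mass of NaHCO3 = 0.0249 × 84.01 = 2.09 g
% NaHCO3 = 2.09 / 2.43 × 100 = 86.1 %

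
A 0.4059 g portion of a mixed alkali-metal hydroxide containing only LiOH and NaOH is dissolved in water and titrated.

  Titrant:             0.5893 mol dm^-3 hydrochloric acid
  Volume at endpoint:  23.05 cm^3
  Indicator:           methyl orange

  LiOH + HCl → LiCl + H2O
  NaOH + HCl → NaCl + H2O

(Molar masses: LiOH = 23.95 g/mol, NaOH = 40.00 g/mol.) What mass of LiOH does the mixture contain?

0.2051 g

n(HCl) = 0.02305 × 0.5893 = 0.01358 mol
Let x = n(LiOH), y = n(NaOH).
Titrant: 1x + 1y = 0.01358;  mass: 23.95x + 40.00y = 0.4059
Solving, x = 8.563 × 10^-3 mol, y = 5.020 × 10^-3 mol
mass of LiOH = 8.563 × 10^-3 × 23.95 = 0.2051 g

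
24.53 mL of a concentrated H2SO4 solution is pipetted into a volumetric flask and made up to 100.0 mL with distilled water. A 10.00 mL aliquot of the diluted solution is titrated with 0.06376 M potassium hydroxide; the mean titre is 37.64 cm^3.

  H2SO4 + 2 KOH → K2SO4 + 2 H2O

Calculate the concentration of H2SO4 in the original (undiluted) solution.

n(KOH) = 0.03764 × 0.06376 = 2.400 × 10^-3 mol
From the 1:2 ratio, n(H2SO4) in the aliquot = 1/2 × 2.400 × 10^-3 = 1.200 × 10^-3 mol
[H2SO4]_dilute = 1.200 × 10^-3 / 0.01000 = 0.1200 mol/L
Dilution factor = 100.0 / 24.53 = 4.077
[H2SO4]_stock = 0.1200 × 4.077 = 0.4892 mol/L

0.4892 M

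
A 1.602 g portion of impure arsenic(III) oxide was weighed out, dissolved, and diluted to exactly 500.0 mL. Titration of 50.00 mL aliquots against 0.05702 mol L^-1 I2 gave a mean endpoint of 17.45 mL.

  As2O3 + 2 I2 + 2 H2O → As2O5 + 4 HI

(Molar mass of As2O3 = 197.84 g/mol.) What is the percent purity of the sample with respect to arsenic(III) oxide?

61.44 %

n(I2) per titration = 0.01745 × 0.05702 = 9.950 × 10^-4 mol
From the 1:2 ratio, n(As2O3) in each aliquot = 1/2 × 9.950 × 10^-4 = 4.975 × 10^-4 mol
n(As2O3) in the whole flask = 4.975 × 10^-4 × 500.0/50.00 = 4.975 × 10^-3 mol
mass of As2O3 = 4.975 × 10^-3 × 197.84 = 0.9843 g
% As2O3 = 0.9843 / 1.602 × 100 = 61.44 %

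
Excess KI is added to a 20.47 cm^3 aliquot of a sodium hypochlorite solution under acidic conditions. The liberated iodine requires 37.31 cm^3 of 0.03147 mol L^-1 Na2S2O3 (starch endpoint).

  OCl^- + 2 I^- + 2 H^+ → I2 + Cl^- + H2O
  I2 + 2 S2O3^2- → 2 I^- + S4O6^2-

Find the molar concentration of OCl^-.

n(S2O3^2-) = 0.03731 × 0.03147 = 1.174 × 10^-3 mol
n(I2) = n(S2O3^2-)/2 = 5.871 × 10^-4 mol
n(OCl^-) in the aliquot = 5.871 × 10^-4 mol (1:1 ratio)
[OCl^-] = 5.871 × 10^-4 / 0.02047 = 0.02868 mol/L

0.02868 mol/L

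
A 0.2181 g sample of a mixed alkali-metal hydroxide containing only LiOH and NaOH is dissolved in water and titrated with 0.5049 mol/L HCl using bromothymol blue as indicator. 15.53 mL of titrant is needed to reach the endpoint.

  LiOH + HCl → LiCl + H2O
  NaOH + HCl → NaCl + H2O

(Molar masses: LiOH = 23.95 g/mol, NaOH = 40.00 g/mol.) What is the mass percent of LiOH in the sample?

65.37 %

n(HCl) = 0.01553 × 0.5049 = 7.841 × 10^-3 mol
Let x = n(LiOH), y = n(NaOH).
Titrant: 1x + 1y = 7.841 × 10^-3;  mass: 23.95x + 40.00y = 0.2181
Solving, x = 5.953 × 10^-3 mol, y = 1.888 × 10^-3 mol
mass of LiOH = 5.953 × 10^-3 × 23.95 = 0.1426 g
% LiOH = 0.1426 / 0.2181 × 100 = 65.37 %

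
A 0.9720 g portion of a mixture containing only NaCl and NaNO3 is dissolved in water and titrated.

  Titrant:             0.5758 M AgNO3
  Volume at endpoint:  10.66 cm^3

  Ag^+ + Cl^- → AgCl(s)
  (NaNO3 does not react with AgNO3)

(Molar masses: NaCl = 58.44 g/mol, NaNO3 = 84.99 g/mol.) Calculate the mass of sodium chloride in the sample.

n(AgNO3) = 0.01066 × 0.5758 = 6.138 × 10^-3 mol
Let x = n(NaCl), y = n(NaNO3).
Titrant: 1x = 6.138 × 10^-3;  mass: 58.44x + 84.99y = 0.9720
Solving, x = 6.138 × 10^-3 mol, y = 7.216 × 10^-3 mol
mass of NaCl = 6.138 × 10^-3 × 58.44 = 0.3587 g

0.3587 g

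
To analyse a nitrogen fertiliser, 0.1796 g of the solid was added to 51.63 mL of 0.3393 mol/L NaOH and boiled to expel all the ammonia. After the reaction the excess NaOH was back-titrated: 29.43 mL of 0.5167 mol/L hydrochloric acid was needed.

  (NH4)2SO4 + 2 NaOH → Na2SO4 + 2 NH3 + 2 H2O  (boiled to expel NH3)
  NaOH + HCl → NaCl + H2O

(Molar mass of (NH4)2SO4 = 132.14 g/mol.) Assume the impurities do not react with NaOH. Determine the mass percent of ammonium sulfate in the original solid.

n(NaOH) added = 0.05163 × 0.3393 = 0.01752 mol
n(HCl) used in back-titration = 0.02943 × 0.5167 = 0.01521 mol
n(NaOH) left over = 0.01521 mol (1:1 ratio)
n(NaOH) consumed by analyte = 0.01752 − 0.01521 = 2.312 × 10^-3 mol
From the 1:2 ratio, n((NH4)2SO4) = 1/2 × 2.312 × 10^-3 = 1.156 × 10^-3 mol
mass of (NH4)2SO4 = 1.156 × 10^-3 × 132.14 = 0.1527 g
% (NH4)2SO4 = 0.1527 / 0.1796 × 100 = 85.04 %

85.04 %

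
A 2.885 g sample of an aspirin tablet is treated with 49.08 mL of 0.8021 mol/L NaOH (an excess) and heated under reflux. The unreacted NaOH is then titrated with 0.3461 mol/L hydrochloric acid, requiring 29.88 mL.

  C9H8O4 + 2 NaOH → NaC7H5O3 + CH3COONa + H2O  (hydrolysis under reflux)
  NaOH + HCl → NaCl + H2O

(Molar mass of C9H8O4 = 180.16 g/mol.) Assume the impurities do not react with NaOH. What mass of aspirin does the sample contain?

2.615 g

n(NaOH) added = 0.04908 × 0.8021 = 0.03937 mol
n(HCl) used in back-titration = 0.02988 × 0.3461 = 0.01034 mol
n(NaOH) left over = 0.01034 mol (1:1 ratio)
n(NaOH) consumed by analyte = 0.03937 − 0.01034 = 0.02903 mol
From the 1:2 ratio, n(C9H8O4) = 1/2 × 0.02903 = 0.01451 mol
mass of C9H8O4 = 0.01451 × 180.16 = 2.615 g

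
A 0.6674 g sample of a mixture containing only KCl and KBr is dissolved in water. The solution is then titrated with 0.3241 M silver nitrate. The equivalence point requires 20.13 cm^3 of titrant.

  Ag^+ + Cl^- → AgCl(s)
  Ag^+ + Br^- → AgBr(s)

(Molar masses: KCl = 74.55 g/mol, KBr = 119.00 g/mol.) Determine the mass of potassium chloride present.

0.1828 g

n(AgNO3) = 0.02013 × 0.3241 = 6.524 × 10^-3 mol
Let x = n(KCl), y = n(KBr).
Titrant: 1x + 1y = 6.524 × 10^-3;  mass: 74.55x + 119.00y = 0.6674
Solving, x = 2.452 × 10^-3 mol, y = 4.073 × 10^-3 mol
mass of KCl = 2.452 × 10^-3 × 74.55 = 0.1828 g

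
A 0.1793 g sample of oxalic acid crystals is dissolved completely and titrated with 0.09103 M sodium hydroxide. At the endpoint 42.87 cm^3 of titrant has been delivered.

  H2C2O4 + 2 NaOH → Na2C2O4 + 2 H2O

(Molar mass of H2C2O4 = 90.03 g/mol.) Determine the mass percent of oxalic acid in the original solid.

97.97 %

n(NaOH) = 0.04287 L × 0.09103 mol/L = 3.902 × 10^-3 mol
From the 1:2 ratio, n(H2C2O4) = 1/2 × 3.902 × 10^-3 = 1.951 × 10^-3 mol
mass of H2C2O4 = 1.951 × 10^-3 × 90.03 g/mol = 0.1757 g
% H2C2O4 = 0.1757 / 0.1793 × 100 = 97.97 %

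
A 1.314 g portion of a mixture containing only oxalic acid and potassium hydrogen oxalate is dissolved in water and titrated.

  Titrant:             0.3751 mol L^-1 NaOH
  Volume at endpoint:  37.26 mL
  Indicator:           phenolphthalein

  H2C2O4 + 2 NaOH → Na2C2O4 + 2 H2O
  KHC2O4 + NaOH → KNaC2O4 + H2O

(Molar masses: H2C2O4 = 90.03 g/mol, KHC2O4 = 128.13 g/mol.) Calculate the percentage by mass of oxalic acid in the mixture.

n(NaOH) = 0.03726 × 0.3751 = 0.01398 mol
Let x = n(H2C2O4), y = n(KHC2O4).
Titrant: 2x + 1y = 0.01398;  mass: 90.03x + 128.13y = 1.314
Solving, x = 2.868 × 10^-3 mol, y = 8.240 × 10^-3 mol
mass of H2C2O4 = 2.868 × 10^-3 × 90.03 = 0.2582 g
% H2C2O4 = 0.2582 / 1.314 × 100 = 19.65 %

19.65 %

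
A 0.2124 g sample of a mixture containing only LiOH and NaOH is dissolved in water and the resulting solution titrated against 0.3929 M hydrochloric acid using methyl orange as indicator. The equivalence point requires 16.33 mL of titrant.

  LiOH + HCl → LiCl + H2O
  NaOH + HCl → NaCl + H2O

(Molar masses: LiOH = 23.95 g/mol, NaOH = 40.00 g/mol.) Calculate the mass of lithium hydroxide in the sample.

0.06602 g

n(HCl) = 0.01633 × 0.3929 = 6.416 × 10^-3 mol
Let x = n(LiOH), y = n(NaOH).
Titrant: 1x + 1y = 6.416 × 10^-3;  mass: 23.95x + 40.00y = 0.2124
Solving, x = 2.757 × 10^-3 mol, y = 3.660 × 10^-3 mol
mass of LiOH = 2.757 × 10^-3 × 23.95 = 0.06602 g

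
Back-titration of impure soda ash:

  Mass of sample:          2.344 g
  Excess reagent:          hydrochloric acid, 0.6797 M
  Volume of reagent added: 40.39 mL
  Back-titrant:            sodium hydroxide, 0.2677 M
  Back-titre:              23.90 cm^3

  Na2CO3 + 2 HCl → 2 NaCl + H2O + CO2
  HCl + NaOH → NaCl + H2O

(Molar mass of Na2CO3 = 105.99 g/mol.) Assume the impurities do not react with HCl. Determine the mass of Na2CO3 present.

1.116 g

n(HCl) added = 0.04039 × 0.6797 = 0.02745 mol
n(NaOH) used in back-titration = 0.02390 × 0.2677 = 6.398 × 10^-3 mol
n(HCl) left over = 6.398 × 10^-3 mol (1:1 ratio)
n(HCl) consumed by analyte = 0.02745 − 6.398 × 10^-3 = 0.02106 mol
From the 1:2 ratio, n(Na2CO3) = 1/2 × 0.02106 = 0.01053 mol
mass of Na2CO3 = 0.01053 × 105.99 = 1.116 g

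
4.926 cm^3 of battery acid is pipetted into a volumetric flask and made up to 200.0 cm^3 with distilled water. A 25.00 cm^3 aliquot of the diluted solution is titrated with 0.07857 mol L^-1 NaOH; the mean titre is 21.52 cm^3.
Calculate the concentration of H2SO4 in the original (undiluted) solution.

H2SO4 + 2 NaOH → Na2SO4 + 2 H2O
n(NaOH) = 0.02152 × 0.07857 = 1.691 × 10^-3 mol
From the 1:2 ratio, n(H2SO4) in the aliquot = 1/2 × 1.691 × 10^-3 = 8.454 × 10^-4 mol
[H2SO4]_dilute = 8.454 × 10^-4 / 0.02500 = 0.03382 mol/L
Dilution factor = 200.0 / 4.926 = 40.60
[H2SO4]_stock = 0.03382 × 40.60 = 1.373 mol/L

1.373 mol/L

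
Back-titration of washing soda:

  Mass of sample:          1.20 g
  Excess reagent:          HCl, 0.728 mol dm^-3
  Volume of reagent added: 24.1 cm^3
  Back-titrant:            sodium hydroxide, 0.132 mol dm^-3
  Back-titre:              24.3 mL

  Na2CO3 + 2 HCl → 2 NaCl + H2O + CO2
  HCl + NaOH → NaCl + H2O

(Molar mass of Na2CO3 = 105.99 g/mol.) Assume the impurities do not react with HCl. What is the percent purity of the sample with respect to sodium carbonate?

63.3 %

n(HCl) added = 0.0241 × 0.728 = 0.0175 mol
n(NaOH) used in back-titration = 0.0243 × 0.132 = 3.21 × 10^-3 mol
n(HCl) left over = 3.21 × 10^-3 mol (1:1 ratio)
n(HCl) consumed by analyte = 0.0175 − 3.21 × 10^-3 = 0.0143 mol
From the 1:2 ratio, n(Na2CO3) = 1/2 × 0.0143 = 7.17 × 10^-3 mol
mass of Na2CO3 = 7.17 × 10^-3 × 105.99 = 0.760 g
% Na2CO3 = 0.760 / 1.20 × 100 = 63.3 %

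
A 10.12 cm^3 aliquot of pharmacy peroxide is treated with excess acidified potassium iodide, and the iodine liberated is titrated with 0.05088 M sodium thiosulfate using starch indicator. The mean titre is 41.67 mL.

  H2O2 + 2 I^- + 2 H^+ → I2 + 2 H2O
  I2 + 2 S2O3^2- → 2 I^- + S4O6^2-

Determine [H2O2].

n(S2O3^2-) = 0.04167 × 0.05088 = 2.120 × 10^-3 mol
n(I2) = n(S2O3^2-)/2 = 1.060 × 10^-3 mol
n(H2O2) in the aliquot = 1.060 × 10^-3 mol (1:1 ratio)
[H2O2] = 1.060 × 10^-3 / 0.01012 = 0.1048 mol/L

0.1048 M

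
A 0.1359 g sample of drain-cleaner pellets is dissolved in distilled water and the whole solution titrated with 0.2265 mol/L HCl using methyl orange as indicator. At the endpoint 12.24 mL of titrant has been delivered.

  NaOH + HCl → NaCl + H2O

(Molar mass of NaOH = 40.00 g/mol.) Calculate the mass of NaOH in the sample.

0.1109 g

n(HCl) = 0.01224 L × 0.2265 mol/L = 2.772 × 10^-3 mol
n(NaOH) = 2.772 × 10^-3 mol (1:1 ratio)
mass of NaOH = 2.772 × 10^-3 × 40.00 g/mol = 0.1109 g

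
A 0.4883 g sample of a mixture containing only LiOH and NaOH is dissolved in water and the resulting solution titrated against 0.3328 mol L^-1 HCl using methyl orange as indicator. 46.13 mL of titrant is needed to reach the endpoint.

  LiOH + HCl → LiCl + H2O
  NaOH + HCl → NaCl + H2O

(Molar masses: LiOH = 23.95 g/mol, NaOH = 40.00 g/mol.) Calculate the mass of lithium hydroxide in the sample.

0.1877 g

n(HCl) = 0.04613 × 0.3328 = 0.01535 mol
Let x = n(LiOH), y = n(NaOH).
Titrant: 1x + 1y = 0.01535;  mass: 23.95x + 40.00y = 0.4883
Solving, x = 7.837 × 10^-3 mol, y = 7.515 × 10^-3 mol
mass of LiOH = 7.837 × 10^-3 × 23.95 = 0.1877 g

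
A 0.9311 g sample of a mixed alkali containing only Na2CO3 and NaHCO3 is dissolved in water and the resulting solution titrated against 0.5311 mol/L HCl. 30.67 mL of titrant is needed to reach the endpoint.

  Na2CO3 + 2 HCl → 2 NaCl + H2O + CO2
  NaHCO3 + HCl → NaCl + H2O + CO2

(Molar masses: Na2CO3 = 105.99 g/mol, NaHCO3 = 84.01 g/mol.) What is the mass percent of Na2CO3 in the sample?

80.25 %

n(HCl) = 0.03067 × 0.5311 = 0.01629 mol
Let x = n(Na2CO3), y = n(NaHCO3).
Titrant: 2x + 1y = 0.01629;  mass: 105.99x + 84.01y = 0.9311
Solving, x = 7.050 × 10^-3 mol, y = 2.188 × 10^-3 mol
mass of Na2CO3 = 7.050 × 10^-3 × 105.99 = 0.7473 g
% Na2CO3 = 0.7473 / 0.9311 × 100 = 80.25 %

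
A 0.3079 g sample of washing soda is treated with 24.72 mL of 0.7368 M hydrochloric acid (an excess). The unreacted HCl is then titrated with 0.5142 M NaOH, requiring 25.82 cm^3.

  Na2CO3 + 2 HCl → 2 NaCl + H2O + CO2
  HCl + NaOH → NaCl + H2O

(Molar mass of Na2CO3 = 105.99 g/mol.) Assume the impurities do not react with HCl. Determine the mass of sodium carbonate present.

n(HCl) added = 0.02472 × 0.7368 = 0.01821 mol
n(NaOH) used in back-titration = 0.02582 × 0.5142 = 0.01328 mol
n(HCl) left over = 0.01328 mol (1:1 ratio)
n(HCl) consumed by analyte = 0.01821 − 0.01328 = 4.937 × 10^-3 mol
From the 1:2 ratio, n(Na2CO3) = 1/2 × 4.937 × 10^-3 = 2.469 × 10^-3 mol
mass of Na2CO3 = 2.469 × 10^-3 × 105.99 = 0.2616 g

0.2616 g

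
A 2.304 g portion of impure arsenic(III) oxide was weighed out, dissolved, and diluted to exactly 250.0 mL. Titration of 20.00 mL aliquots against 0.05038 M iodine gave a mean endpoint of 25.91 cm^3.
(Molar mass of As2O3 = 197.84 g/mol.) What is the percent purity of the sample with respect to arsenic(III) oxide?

70.05 %

As2O3 + 2 I2 + 2 H2O → As2O5 + 4 HI
n(I2) per titration = 0.02591 × 0.05038 = 1.305 × 10^-3 mol
From the 1:2 ratio, n(As2O3) in each aliquot = 1/2 × 1.305 × 10^-3 = 6.527 × 10^-4 mol
n(As2O3) in the whole flask = 6.527 × 10^-4 × 250.0/20.00 = 8.158 × 10^-3 mol
mass of As2O3 = 8.158 × 10^-3 × 197.84 = 1.614 g
% As2O3 = 1.614 / 2.304 × 100 = 70.05 %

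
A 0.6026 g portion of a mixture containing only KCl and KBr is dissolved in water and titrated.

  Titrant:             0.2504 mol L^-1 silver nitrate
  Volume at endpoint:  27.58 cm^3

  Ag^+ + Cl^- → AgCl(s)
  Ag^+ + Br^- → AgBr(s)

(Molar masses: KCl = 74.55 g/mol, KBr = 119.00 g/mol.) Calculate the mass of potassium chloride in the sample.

0.3677 g

n(AgNO3) = 0.02758 × 0.2504 = 6.906 × 10^-3 mol
Let x = n(KCl), y = n(KBr).
Titrant: 1x + 1y = 6.906 × 10^-3;  mass: 74.55x + 119.00y = 0.6026
Solving, x = 4.932 × 10^-3 mol, y = 1.974 × 10^-3 mol
mass of KCl = 4.932 × 10^-3 × 74.55 = 0.3677 g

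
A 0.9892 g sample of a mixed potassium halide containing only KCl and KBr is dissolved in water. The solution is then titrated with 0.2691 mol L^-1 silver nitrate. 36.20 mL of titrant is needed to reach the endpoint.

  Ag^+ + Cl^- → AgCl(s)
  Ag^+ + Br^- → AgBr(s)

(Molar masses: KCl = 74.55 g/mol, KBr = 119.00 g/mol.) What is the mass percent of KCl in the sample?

28.83 %

n(AgNO3) = 0.03620 × 0.2691 = 9.741 × 10^-3 mol
Let x = n(KCl), y = n(KBr).
Titrant: 1x + 1y = 9.741 × 10^-3;  mass: 74.55x + 119.00y = 0.9892
Solving, x = 3.825 × 10^-3 mol, y = 5.916 × 10^-3 mol
mass of KCl = 3.825 × 10^-3 × 74.55 = 0.2852 g
% KCl = 0.2852 / 0.9892 × 100 = 28.83 %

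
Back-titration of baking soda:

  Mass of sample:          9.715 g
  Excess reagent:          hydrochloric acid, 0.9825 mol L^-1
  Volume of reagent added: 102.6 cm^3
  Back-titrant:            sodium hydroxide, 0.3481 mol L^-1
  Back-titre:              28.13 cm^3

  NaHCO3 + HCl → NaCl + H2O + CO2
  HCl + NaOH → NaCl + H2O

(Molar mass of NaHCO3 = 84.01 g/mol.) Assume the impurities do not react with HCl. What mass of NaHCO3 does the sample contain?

7.646 g

n(HCl) added = 0.1026 × 0.9825 = 0.1008 mol
n(NaOH) used in back-titration = 0.02813 × 0.3481 = 9.792 × 10^-3 mol
n(HCl) left over = 9.792 × 10^-3 mol (1:1 ratio)
n(HCl) consumed by analyte = 0.1008 − 9.792 × 10^-3 = 0.09101 mol
n(NaHCO3) = 0.09101 mol (1:1 ratio)
mass of NaHCO3 = 0.09101 × 84.01 = 7.646 g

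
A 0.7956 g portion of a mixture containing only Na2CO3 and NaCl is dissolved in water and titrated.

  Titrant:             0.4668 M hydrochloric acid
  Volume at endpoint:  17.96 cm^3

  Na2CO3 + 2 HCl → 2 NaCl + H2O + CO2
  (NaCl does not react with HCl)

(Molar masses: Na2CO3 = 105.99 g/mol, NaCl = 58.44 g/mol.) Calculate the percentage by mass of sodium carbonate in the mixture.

n(HCl) = 0.01796 × 0.4668 = 8.384 × 10^-3 mol
Let x = n(Na2CO3), y = n(NaCl).
Titrant: 2x = 8.384 × 10^-3;  mass: 105.99x + 58.44y = 0.7956
Solving, x = 4.192 × 10^-3 mol, y = 6.011 × 10^-3 mol
mass of Na2CO3 = 4.192 × 10^-3 × 105.99 = 0.4443 g
% Na2CO3 = 0.4443 / 0.7956 × 100 = 55.84 %

55.84 %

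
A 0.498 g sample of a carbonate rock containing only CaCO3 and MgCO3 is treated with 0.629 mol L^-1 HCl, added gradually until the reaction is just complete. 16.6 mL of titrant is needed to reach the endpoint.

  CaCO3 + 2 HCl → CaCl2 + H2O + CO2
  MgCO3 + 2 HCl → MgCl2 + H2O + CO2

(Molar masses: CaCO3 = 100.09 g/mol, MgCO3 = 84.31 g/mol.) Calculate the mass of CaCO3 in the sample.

0.367 g

n(HCl) = 0.0166 × 0.629 = 0.0104 mol
Let x = n(CaCO3), y = n(MgCO3).
Titrant: 2x + 2y = 0.0104;  mass: 100.09x + 84.31y = 0.498
Solving, x = 3.67 × 10^-3 mol, y = 1.56 × 10^-3 mol
mass of CaCO3 = 3.67 × 10^-3 × 100.09 = 0.367 g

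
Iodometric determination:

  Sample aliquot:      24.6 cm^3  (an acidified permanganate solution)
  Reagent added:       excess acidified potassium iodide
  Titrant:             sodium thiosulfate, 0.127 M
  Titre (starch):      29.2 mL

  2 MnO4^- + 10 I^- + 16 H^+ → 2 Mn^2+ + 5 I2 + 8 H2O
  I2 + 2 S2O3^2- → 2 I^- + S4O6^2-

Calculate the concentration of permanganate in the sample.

0.0301 M

n(S2O3^2-) = 0.0292 × 0.127 = 3.71 × 10^-3 mol
n(I2) = n(S2O3^2-)/2 = 1.85 × 10^-3 mol
From the 2:5 ratio, n(MnO4^-) in the aliquot = 2/5 × 1.85 × 10^-3 = 7.42 × 10^-4 mol
[MnO4^-] = 7.42 × 10^-4 / 0.0246 = 0.0301 mol/L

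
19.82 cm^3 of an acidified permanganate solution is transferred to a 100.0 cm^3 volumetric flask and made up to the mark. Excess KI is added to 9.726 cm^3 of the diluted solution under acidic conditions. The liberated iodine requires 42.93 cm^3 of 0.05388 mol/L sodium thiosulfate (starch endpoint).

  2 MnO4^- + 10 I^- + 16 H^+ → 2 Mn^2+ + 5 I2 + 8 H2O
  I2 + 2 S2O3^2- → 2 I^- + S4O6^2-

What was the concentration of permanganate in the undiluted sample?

n(S2O3^2-) = 0.04293 × 0.05388 = 2.313 × 10^-3 mol
n(I2) = n(S2O3^2-)/2 = 1.157 × 10^-3 mol
From the 2:5 ratio, n(MnO4^-) in the aliquot = 2/5 × 1.157 × 10^-3 = 4.626 × 10^-4 mol
[MnO4^-]_dilute = 4.626 × 10^-4 / 0.009726 = 0.04756 mol/L
[MnO4^-]_original = 0.04756 × 100.0/19.82 = 0.2400 mol/L

0.2400 mol/L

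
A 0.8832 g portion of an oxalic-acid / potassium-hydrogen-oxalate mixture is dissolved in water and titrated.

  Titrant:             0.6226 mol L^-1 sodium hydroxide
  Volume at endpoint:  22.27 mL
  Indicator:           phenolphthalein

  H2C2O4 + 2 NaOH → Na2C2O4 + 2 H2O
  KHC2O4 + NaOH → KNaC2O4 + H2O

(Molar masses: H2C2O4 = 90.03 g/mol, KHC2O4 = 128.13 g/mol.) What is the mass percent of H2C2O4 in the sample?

54.78 %

n(NaOH) = 0.02227 × 0.6226 = 0.01387 mol
Let x = n(H2C2O4), y = n(KHC2O4).
Titrant: 2x + 1y = 0.01387;  mass: 90.03x + 128.13y = 0.8832
Solving, x = 5.374 × 10^-3 mol, y = 3.117 × 10^-3 mol
mass of H2C2O4 = 5.374 × 10^-3 × 90.03 = 0.4838 g
% H2C2O4 = 0.4838 / 0.8832 × 100 = 54.78 %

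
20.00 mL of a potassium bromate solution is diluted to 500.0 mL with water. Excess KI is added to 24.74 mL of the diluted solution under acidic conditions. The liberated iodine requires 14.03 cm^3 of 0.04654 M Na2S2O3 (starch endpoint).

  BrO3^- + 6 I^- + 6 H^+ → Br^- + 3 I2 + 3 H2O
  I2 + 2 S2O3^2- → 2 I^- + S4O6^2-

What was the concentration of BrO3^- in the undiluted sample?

n(S2O3^2-) = 0.01403 × 0.04654 = 6.530 × 10^-4 mol
n(I2) = n(S2O3^2-)/2 = 3.265 × 10^-4 mol
From the 1:3 ratio, n(BrO3^-) in the aliquot = 1/3 × 3.265 × 10^-4 = 1.088 × 10^-4 mol
[BrO3^-]_dilute = 1.088 × 10^-4 / 0.02474 = 0.004399 mol/L
[BrO3^-]_original = 0.004399 × 500.0/20.00 = 0.1100 mol/L

0.1100 M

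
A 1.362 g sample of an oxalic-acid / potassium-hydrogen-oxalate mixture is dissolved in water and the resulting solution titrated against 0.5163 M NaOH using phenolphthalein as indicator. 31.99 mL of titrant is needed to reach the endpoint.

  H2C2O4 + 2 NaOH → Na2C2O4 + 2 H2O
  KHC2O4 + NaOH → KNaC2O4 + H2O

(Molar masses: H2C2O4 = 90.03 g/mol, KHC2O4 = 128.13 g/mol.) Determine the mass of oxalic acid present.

0.4085 g

n(NaOH) = 0.03199 × 0.5163 = 0.01652 mol
Let x = n(H2C2O4), y = n(KHC2O4).
Titrant: 2x + 1y = 0.01652;  mass: 90.03x + 128.13y = 1.362
Solving, x = 4.537 × 10^-3 mol, y = 7.442 × 10^-3 mol
mass of H2C2O4 = 4.537 × 10^-3 × 90.03 = 0.4085 g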